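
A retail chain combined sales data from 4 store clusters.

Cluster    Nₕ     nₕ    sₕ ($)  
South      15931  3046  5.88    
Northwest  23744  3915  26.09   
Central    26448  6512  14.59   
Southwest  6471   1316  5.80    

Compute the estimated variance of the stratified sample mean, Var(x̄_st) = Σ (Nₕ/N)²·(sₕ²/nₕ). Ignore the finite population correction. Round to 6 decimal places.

N = 72594; Wₕ = Nₕ/N.
cluster South: (15931/72594)²·5.88²/3046 = 0.000546650
cluster Northwest: (23744/72594)²·26.09²/3915 = 0.018600418
cluster Central: (26448/72594)²·14.59²/6512 = 0.004338908
cluster Southwest: (6471/72594)²·5.80²/1316 = 0.000203115
Sum = 0.023689090 → 0.023689.

0.023689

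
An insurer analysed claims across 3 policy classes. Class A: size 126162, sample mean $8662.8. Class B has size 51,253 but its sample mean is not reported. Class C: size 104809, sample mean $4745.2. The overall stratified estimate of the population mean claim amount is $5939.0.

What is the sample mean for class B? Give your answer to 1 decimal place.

1675.5

N = 126162 + 51253 + 104809 = 282224.
Overall total = μ·N = 5939.0·282224 = 1676128336.
Subtract the known strata: 126162·8662.8 + 104809·4745.2 = 1590255840.4.
Remaining total for class B: 1676128336 − 1590255840.4 = 85872495.6.
Divide by its size: 85872495.6 / 51253 = 1675.463... → 1675.5.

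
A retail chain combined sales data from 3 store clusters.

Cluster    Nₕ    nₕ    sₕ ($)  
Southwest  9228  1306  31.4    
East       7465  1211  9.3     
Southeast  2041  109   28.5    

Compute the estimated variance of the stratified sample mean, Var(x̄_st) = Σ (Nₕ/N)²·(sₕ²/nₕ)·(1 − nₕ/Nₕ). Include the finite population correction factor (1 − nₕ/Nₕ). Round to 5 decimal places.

0.25048

N = 18734; Wₕ = Nₕ/N.
cluster Southwest: (9228/18734)²·31.4²/1306·(1 − 1306/9228) = 0.15725248
cluster East: (7465/18734)²·9.3²/1211·(1 − 1211/7465) = 0.00950054
cluster Southeast: (2041/18734)²·28.5²/109·(1 − 109/2041) = 0.08372445
Sum = 0.25047748 → 0.25048.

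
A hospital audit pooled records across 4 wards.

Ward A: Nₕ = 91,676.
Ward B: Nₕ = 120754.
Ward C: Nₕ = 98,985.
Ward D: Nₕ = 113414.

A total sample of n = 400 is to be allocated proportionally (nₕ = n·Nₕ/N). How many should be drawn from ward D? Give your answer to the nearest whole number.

107

N = 91676 + 120754 + 98985 + 113414 = 424829.
n_D = 400·113414/424829 = 106.786... → 107.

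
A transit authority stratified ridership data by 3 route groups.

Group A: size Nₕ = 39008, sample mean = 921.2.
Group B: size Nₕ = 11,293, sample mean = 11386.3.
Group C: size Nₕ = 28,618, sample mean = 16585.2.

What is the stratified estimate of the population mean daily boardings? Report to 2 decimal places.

8098.87

N = 78919; weights Wₕ = Nₕ/N = (0.4943, 0.1431, 0.3626).
x̄_st = Σ Wₕ·x̄ₕ = 0.4943·921.2 + 0.1431·11386.3 + 0.3626·16585.2 ≈ 8098.8724...
→ 8098.87.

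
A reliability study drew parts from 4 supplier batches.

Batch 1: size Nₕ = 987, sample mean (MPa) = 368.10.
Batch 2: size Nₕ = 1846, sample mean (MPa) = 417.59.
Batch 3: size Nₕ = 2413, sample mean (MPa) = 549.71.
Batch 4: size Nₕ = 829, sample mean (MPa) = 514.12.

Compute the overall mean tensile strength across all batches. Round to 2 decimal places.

475.20

x̄_st = (Σ Nₕx̄ₕ) / (Σ Nₕ) = (987·368.10 + 1846·417.59 + 2413·549.71 + 829·514.12) / 6075
= 2886841.55 / 6075 = 475.2003... → 475.20.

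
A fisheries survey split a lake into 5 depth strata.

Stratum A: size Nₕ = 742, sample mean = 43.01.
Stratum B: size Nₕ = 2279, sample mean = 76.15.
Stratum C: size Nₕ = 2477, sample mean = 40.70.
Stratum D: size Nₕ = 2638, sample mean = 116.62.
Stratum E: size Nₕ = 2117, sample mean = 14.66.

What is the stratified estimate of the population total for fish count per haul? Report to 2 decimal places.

644951.95

Estimate total by summing Nₕ·x̄ₕ over strata.
742·43.01 + 2279·76.15 + 2477·40.70 + 2638·116.62 + 2117·14.66 = 31913.42 + 173545.85 + 100813.9 + 307643.56 + 31035.22 = 644951.95.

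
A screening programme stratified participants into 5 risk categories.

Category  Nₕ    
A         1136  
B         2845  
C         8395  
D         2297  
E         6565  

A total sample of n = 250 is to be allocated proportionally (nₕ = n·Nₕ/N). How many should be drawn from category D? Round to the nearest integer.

N = 1136 + 2845 + 8395 + 2297 + 6565 = 21238.
n_D = 250·2297/21238 = 27.039... → 27.

27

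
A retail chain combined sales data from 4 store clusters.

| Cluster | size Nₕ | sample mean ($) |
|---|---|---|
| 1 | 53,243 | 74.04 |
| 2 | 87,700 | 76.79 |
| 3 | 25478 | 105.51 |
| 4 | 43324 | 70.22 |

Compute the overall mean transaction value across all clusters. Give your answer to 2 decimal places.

x̄_st = (Σ Nₕx̄ₕ) / (Σ Nₕ) = (53243·74.04 + 87700·76.79 + 25478·105.51 + 43324·70.22) / 209745
= 16406989.78 / 209745 = 78.2235... → 78.22.

78.22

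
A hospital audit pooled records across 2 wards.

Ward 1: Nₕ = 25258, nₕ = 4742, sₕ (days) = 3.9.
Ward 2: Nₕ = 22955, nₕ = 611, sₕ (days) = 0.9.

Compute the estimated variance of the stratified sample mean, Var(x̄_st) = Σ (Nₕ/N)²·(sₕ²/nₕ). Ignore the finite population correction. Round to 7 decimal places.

0.0011808

N = 48213; Wₕ = Nₕ/N.
ward 1: (25258/48213)²·3.9²/4742 = 0.0008803133
ward 2: (22955/48213)²·0.9²/611 = 0.0003005177
Sum = 0.0011808310 → 0.0011808.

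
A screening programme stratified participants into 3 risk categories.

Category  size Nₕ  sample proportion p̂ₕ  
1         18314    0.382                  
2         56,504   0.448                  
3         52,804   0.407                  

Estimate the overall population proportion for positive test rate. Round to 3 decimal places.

0.422

N = 18314 + 56504 + 52804 = 127622.
Overall proportion = Σ (Nₕ/N)·p̂ₕ.
Σ Nₕp̂ₕ = 6995.948 + 25313.792 + 21491.228 = 53800.968.
53800.968 / 127622 = 0.42156... → 0.422.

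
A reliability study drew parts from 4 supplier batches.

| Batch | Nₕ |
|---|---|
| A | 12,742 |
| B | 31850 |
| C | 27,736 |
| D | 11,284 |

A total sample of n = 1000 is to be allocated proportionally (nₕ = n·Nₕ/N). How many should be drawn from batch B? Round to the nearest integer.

381

Share of batch B = 31850/83612 = 0.38093.
Allocate 1000 × 0.38093 = 380.926... → 381.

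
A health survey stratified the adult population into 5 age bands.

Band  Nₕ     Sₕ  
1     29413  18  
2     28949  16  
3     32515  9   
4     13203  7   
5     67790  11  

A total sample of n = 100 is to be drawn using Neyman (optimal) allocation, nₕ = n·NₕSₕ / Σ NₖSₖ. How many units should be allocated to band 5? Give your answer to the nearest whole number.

1: NₕSₕ = 29413·18 = 529434
2: NₕSₕ = 28949·16 = 463184
3: NₕSₕ = 32515·9 = 292635
4: NₕSₕ = 13203·7 = 92421
5: NₕSₕ = 67790·11 = 745690
Σ NₕSₕ = 2123364.
n_5 = 100·745690/2123364 = 35.118... → 35.

35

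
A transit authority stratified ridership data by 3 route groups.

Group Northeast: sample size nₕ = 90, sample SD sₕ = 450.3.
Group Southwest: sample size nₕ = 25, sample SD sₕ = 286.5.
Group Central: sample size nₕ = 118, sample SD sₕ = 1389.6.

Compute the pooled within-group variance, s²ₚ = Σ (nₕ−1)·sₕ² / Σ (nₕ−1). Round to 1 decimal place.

1069313.6

Degrees of freedom: 89 + 24 + 117 = 230.
Σ(nₕ−1)sₕ² = 89·202770.09 + 24·82082.25 + 117·1930988.16 = 245942126.73.
s²ₚ = 245942126.73 / 230 = 1069313.594... → 1069313.6.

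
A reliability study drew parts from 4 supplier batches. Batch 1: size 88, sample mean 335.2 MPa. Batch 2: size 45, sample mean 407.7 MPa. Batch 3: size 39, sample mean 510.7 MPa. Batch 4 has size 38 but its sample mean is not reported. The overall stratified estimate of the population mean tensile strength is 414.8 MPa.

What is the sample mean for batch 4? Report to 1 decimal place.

Σ Nₕx̄ₕ = N·μ, so 38·x̄_4 = 210·414.8 − (88·335.2 + 45·407.7 + 39·510.7).
= 87108 − 67761.4 = 19346.6.
x̄_4 = 19346.6 / 38 = 509.121... → 509.1.

509.1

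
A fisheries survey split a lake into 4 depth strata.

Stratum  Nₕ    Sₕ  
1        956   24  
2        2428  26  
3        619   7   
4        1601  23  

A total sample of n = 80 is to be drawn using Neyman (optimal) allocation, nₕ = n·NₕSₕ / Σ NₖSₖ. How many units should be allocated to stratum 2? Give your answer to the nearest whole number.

Σ NₕSₕ = 956·24 + 2428·26 + 619·7 + 1601·23 = 127228.
Share for 2: 63128/127228 = 0.49618.
n_2 = 80 × 0.49618 = 39.694... → 40.

40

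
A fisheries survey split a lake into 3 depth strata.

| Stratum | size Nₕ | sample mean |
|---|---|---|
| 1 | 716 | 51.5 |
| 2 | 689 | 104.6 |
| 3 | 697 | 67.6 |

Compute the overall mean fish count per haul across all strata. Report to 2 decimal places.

74.24

x̄_st = (Σ Nₕx̄ₕ) / (Σ Nₕ) = (716·51.5 + 689·104.6 + 697·67.6) / 2102
= 156060.6 / 2102 = 74.2439... → 74.24.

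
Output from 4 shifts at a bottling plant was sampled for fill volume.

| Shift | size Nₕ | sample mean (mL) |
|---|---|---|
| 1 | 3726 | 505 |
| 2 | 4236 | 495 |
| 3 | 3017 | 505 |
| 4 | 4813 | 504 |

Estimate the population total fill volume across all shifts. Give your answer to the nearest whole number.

1: 3726·505 = 1881630
2: 4236·495 = 2096820
3: 3017·505 = 1523585
4: 4813·504 = 2425752
τ̂ = Σ Nₕx̄ₕ = 7927787.

7927787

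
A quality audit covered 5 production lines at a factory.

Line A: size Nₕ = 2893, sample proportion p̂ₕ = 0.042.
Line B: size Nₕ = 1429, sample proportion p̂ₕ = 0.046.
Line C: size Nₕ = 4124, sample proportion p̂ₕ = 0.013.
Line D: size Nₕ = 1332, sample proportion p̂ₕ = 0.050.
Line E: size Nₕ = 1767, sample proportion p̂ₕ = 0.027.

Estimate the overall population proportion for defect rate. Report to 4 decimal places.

Wₕ = Nₕ/N with N = 11545: 0.2506, 0.1238, 0.3572, 0.1154, 0.1531.
p̂_st = 0.2506·0.042 + 0.1238·0.046 + 0.3572·0.013 + 0.1154·0.050 + 0.1531·0.027 ≈ 0.030763... → 0.0308.

0.0308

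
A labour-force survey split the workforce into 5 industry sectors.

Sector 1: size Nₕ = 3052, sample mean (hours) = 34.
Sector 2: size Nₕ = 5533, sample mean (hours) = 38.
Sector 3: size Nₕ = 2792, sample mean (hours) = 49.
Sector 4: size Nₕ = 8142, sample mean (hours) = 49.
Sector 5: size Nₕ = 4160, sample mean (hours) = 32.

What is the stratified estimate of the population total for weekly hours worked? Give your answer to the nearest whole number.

Estimate total by summing Nₕ·x̄ₕ over strata.
3052·34 + 5533·38 + 2792·49 + 8142·49 + 4160·32 = 103768 + 210254 + 136808 + 398958 + 133120 = 982908.

982908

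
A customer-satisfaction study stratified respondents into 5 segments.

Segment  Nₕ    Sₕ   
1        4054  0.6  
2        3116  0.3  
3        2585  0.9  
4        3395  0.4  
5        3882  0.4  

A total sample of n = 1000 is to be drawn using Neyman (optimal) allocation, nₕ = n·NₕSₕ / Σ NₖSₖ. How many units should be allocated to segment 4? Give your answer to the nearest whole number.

Σ NₕSₕ = 4054·0.6 + 3116·0.3 + 2585·0.9 + 3395·0.4 + 3882·0.4 = 8604.5.
Share for 4: 1358/8604.5 = 0.15782.
n_4 = 1000 × 0.15782 = 157.824... → 158.

158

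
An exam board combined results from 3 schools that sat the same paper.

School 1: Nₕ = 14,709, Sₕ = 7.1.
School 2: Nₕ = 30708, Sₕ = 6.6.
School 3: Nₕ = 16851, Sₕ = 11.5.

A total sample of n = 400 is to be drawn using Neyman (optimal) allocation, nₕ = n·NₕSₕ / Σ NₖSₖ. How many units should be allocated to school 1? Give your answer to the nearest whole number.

83

1: NₕSₕ = 14709·7.1 = 104433.9
2: NₕSₕ = 30708·6.6 = 202672.8
3: NₕSₕ = 16851·11.5 = 193786.5
Σ NₕSₕ = 500893.2.
n_1 = 400·104433.9/500893.2 = 83.398... → 83.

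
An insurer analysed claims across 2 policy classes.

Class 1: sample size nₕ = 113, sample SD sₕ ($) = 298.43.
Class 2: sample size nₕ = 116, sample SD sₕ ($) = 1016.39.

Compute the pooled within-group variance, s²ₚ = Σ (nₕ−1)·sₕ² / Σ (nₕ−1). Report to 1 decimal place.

567292.4

Degrees of freedom: 112 + 115 = 227.
Σ(nₕ−1)sₕ² = 112·89060.4649 + 115·1033048.6321 = 128775364.7603.
s²ₚ = 128775364.7603 / 227 = 567292.356... → 567292.4.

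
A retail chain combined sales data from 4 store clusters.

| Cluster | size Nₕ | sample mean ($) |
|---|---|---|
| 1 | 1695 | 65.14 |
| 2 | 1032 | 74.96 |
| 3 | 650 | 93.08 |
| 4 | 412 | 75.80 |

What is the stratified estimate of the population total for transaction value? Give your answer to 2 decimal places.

279502.62

1: 1695·65.14 = 110412.3
2: 1032·74.96 = 77358.72
3: 650·93.08 = 60502
4: 412·75.80 = 31229.6
τ̂ = Σ Nₕx̄ₕ = 279502.62.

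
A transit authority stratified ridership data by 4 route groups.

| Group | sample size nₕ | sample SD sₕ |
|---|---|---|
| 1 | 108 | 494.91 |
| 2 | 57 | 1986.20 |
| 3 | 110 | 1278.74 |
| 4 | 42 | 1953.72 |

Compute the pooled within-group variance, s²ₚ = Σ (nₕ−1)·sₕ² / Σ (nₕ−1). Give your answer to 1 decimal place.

1: (108−1)·494.91² = 107·244935.9081 = 26208142.1667
2: (57−1)·1986.20² = 56·3944990.44 = 220919464.64
3: (110−1)·1278.74² = 109·1635175.9876 = 178234182.6484
4: (42−1)·1953.72² = 41·3817021.8384 = 156497895.3744
Numerator = 581859684.8295; denominator = Σ(nₕ−1) = 313.
s²ₚ = 581859684.8295/313 = 1858976.629... → 1858976.6.

1858976.6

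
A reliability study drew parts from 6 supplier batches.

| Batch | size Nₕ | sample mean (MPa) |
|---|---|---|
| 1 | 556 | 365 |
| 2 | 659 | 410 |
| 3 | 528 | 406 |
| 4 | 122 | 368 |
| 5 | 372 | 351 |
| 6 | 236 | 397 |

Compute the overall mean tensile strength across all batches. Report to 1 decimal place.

386.8

N = 2473; weights Wₕ = Nₕ/N = (0.2248, 0.2665, 0.2135, 0.0493, 0.1504, 0.0954).
x̄_st = Σ Wₕ·x̄ₕ = 0.2248·365 + 0.2665·410 + 0.2135·406 + 0.0493·368 + 0.1504·351 + 0.0954·397 ≈ 386.841...
→ 386.8.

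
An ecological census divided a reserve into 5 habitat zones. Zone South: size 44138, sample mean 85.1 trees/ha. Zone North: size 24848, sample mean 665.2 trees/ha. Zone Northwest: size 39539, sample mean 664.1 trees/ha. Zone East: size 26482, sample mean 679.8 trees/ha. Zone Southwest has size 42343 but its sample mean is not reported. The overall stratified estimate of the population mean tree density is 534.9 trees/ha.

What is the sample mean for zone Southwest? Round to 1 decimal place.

716.0

N = 44138 + 24848 + 39539 + 26482 + 42343 = 177350.
Overall total = μ·N = 534.9·177350 = 94864515.
Subtract the known strata: 44138·85.1 + 24848·665.2 + 39539·664.1 + 26482·679.8 = 64545346.9.
Remaining total for zone Southwest: 94864515 − 64545346.9 = 30319168.1.
Divide by its size: 30319168.1 / 42343 = 716.037... → 716.0.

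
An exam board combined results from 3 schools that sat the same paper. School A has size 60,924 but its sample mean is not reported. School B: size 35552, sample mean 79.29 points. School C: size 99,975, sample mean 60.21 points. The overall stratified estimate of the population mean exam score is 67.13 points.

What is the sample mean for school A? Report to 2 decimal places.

Σ Nₕx̄ₕ = N·μ, so 60924·x̄_A = 196451·67.13 − (35552·79.29 + 99975·60.21).
= 13187755.63 − 8838412.83 = 4349342.8.
x̄_A = 4349342.8 / 60924 = 71.3896... → 71.39.

71.39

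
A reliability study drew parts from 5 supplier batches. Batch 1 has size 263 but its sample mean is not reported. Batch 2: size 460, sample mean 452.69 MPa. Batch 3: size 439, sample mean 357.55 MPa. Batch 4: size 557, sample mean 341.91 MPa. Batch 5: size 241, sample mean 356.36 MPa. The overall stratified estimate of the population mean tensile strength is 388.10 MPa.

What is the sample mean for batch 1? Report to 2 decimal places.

N = 263 + 460 + 439 + 557 + 241 = 1960.
Overall total = μ·N = 388.10·1960 = 760676.
Subtract the known strata: 460·452.69 + 439·357.55 + 557·341.91 + 241·356.36 = 641528.48.
Remaining total for batch 1: 760676 − 641528.48 = 119147.52.
Divide by its size: 119147.52 / 263 = 453.0324... → 453.03.

453.03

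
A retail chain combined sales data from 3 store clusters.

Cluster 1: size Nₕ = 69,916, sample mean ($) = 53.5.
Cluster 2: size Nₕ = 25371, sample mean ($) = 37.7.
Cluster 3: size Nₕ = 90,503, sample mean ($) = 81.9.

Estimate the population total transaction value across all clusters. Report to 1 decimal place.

12109188.4

Population total = Σ Nₕ·x̄ₕ (each stratum's size times its mean).
69916·53.5 + 25371·37.7 + 90503·81.9 = 3740506 + 956486.7 + 7412195.7 = 12109188.4.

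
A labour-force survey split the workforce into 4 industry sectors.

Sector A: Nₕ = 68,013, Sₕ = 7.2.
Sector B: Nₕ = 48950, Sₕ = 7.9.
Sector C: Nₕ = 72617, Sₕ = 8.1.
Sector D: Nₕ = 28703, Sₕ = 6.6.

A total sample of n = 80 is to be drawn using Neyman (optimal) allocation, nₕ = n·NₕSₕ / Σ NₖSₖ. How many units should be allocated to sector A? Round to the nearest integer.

A: NₕSₕ = 68013·7.2 = 489693.6
B: NₕSₕ = 48950·7.9 = 386705
C: NₕSₕ = 72617·8.1 = 588197.7
D: NₕSₕ = 28703·6.6 = 189439.8
Σ NₕSₕ = 1654036.1.
n_A = 80·489693.6/1654036.1 = 23.685... → 24.

24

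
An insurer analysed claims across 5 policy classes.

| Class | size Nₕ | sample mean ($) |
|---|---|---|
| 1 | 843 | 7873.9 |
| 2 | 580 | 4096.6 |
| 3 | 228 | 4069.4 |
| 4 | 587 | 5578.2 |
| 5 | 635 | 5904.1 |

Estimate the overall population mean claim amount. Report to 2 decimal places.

5905.00

N = 2873; weights Wₕ = Nₕ/N = (0.2934, 0.2019, 0.0794, 0.2043, 0.2210).
x̄_st = Σ Wₕ·x̄ₕ = 0.2934·7873.9 + 0.2019·4096.6 + 0.0794·4069.4 + 0.2043·5578.2 + 0.2210·5904.1 ≈ 5904.9968...
→ 5905.00.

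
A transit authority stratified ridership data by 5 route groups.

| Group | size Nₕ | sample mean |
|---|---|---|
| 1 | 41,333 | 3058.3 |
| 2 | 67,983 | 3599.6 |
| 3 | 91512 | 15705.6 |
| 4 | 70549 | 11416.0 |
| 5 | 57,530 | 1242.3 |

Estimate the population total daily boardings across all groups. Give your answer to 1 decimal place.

Population total = Σ Nₕ·x̄ₕ (each stratum's size times its mean).
41333·3058.3 + 67983·3599.6 + 91512·15705.6 + 70549·11416.0 + 57530·1242.3 = 126408713.9 + 244711606.8 + 1437250867.2 + 805387384 + 71469519 = 2685228090.9.

2685228090.9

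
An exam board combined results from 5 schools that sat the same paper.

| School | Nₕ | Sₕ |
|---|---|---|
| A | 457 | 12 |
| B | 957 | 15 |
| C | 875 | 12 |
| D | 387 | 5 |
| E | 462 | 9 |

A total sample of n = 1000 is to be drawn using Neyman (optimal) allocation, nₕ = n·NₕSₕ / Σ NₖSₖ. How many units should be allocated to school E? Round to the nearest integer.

Σ NₕSₕ = 457·12 + 957·15 + 875·12 + 387·5 + 462·9 = 36432.
Share for E: 4158/36432 = 0.11413.
n_E = 1000 × 0.11413 = 114.130... → 114.

114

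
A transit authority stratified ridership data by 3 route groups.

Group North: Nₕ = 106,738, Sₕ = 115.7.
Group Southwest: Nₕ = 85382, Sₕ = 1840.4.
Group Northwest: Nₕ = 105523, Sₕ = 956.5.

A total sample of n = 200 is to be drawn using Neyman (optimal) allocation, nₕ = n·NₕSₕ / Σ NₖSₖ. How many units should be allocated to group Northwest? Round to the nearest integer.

North: NₕSₕ = 106738·115.7 = 12349586.6
Southwest: NₕSₕ = 85382·1840.4 = 157137032.8
Northwest: NₕSₕ = 105523·956.5 = 100932749.5
Σ NₕSₕ = 270419368.9.
n_Northwest = 200·100932749.5/270419368.9 = 74.649... → 75.

75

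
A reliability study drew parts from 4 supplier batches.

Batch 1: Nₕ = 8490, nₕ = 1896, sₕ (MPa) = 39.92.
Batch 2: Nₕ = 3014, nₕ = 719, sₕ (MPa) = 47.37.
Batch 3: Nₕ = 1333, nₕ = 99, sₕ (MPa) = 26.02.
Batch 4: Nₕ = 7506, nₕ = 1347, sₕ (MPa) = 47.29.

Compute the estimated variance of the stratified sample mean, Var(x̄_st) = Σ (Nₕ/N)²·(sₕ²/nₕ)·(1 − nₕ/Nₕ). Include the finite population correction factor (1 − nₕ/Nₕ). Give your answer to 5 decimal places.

0.37851

N = 20343. Term for each stratum: Wₕ²sₕ²/nₕ·(1−nₕ/Nₕ).
Var(x̄_st) = 0.11370233 + 0.05216435 + 0.02718283 + 0.18546408 = 0.37851359 → 0.37851.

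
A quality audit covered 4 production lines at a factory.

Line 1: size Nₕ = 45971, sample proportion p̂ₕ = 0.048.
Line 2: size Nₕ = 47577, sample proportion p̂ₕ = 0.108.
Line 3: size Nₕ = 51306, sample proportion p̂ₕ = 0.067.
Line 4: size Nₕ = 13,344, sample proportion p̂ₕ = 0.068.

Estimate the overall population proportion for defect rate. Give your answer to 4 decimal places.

0.0739

Wₕ = Nₕ/N with N = 158198: 0.2906, 0.3007, 0.3243, 0.0843.
p̂_st = 0.2906·0.048 + 0.3007·0.108 + 0.3243·0.067 + 0.0843·0.068 ≈ 0.073894... → 0.0739.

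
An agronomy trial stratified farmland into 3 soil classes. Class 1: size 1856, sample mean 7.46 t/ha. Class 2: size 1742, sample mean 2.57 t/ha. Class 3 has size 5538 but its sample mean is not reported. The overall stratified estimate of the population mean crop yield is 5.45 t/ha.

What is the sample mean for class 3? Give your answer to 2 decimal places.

5.68

Σ Nₕx̄ₕ = N·μ, so 5538·x̄_3 = 9136·5.45 − (1856·7.46 + 1742·2.57).
= 49791.2 − 18322.7 = 31468.5.
x̄_3 = 31468.5 / 5538 = 5.6823... → 5.68.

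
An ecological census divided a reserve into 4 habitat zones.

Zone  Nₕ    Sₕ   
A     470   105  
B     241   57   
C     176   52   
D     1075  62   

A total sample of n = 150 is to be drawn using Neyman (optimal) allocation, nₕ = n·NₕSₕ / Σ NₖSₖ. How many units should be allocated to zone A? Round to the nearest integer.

53

Σ NₕSₕ = 470·105 + 241·57 + 176·52 + 1075·62 = 138889.
Share for A: 49350/138889 = 0.35532.
n_A = 150 × 0.35532 = 53.298... → 53.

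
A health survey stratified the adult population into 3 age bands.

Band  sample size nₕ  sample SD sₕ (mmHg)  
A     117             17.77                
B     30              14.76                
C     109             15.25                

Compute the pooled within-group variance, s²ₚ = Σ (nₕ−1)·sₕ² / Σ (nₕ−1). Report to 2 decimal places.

269.03

Degrees of freedom: 116 + 29 + 108 = 253.
Σ(nₕ−1)sₕ² = 116·315.7729 + 29·217.8576 + 108·232.5625 = 68064.2768.
s²ₚ = 68064.2768 / 253 = 269.0288... → 269.03.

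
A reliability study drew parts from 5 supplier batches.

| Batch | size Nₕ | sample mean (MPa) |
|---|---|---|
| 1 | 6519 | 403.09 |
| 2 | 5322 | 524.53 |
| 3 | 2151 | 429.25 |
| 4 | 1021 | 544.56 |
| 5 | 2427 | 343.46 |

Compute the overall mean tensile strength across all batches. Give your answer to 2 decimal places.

N = 17440; weights Wₕ = Nₕ/N = (0.3738, 0.3052, 0.1233, 0.0585, 0.1392).
x̄_st = Σ Wₕ·x̄ₕ = 0.3738·403.09 + 0.3052·524.53 + 0.1233·429.25 + 0.0585·544.56 + 0.1392·343.46 ≈ 443.3591...
→ 443.36.

443.36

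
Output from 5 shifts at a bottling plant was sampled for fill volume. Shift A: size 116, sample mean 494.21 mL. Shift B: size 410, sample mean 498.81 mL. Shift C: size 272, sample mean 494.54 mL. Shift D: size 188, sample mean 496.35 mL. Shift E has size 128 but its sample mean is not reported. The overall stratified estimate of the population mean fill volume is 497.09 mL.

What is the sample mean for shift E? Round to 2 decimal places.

Σ Nₕx̄ₕ = N·μ, so 128·x̄_E = 1114·497.09 − (116·494.21 + 410·498.81 + 272·494.54 + 188·496.35).
= 553758.26 − 489669.14 = 64089.12.
x̄_E = 64089.12 / 128 = 500.6963... → 500.70.

500.70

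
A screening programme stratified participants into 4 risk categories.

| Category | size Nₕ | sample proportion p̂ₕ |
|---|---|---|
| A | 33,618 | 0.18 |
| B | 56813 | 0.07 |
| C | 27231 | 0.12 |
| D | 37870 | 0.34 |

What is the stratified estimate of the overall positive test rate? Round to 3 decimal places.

N = 33618 + 56813 + 27231 + 37870 = 155532.
Overall proportion = Σ (Nₕ/N)·p̂ₕ.
Σ Nₕp̂ₕ = 6051.24 + 3976.91 + 3267.72 + 12875.8 = 26171.67.
26171.67 / 155532 = 0.16827... → 0.168.

0.168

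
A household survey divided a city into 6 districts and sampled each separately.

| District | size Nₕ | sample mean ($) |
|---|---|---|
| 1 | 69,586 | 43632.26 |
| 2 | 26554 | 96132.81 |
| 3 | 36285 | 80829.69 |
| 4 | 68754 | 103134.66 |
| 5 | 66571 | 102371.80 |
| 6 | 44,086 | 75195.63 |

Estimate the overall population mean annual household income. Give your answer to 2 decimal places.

N = 69586 + 26554 + 36285 + 68754 + 66571 + 44086 = 311836.
Weight each subgroup mean by Nₕ/N and sum.
Σ Nₕx̄ₕ = 69586·43632.26 + 26554·96132.81 + 36285·80829.69 + 68754·103134.66 + 66571·102371.80 + 44086·75195.63 = 3036194444.36 + 2552710636.74 + 2932905301.65 + 7090920413.64 + 6814993097.8 + 3315074544.18 = 25742798438.37.
Divide by N: 25742798438.37 / 311836 = 82552.3623... → 82552.36.

82552.36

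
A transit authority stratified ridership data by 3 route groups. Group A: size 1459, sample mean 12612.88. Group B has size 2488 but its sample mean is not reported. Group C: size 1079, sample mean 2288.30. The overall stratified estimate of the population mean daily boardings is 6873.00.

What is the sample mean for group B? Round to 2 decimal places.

5495.35

N = 1459 + 2488 + 1079 = 5026.
Overall total = μ·N = 6873.00·5026 = 34543698.
Subtract the known strata: 1459·12612.88 + 1079·2288.30 = 20871267.62.
Remaining total for group B: 34543698 − 20871267.62 = 13672430.38.
Divide by its size: 13672430.38 / 2488 = 5495.3498... → 5495.35.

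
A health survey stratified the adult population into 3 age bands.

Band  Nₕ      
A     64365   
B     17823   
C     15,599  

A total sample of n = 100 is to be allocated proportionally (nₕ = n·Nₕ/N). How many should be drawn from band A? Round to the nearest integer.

Share of band A = 64365/97787 = 0.65822.
Allocate 100 × 0.65822 = 65.822... → 66.

66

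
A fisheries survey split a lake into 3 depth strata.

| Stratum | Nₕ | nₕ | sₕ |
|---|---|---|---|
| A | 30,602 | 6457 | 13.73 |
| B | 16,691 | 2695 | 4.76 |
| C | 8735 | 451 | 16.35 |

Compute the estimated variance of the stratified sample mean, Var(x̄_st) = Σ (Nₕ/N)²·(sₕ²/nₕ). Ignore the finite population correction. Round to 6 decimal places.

N = 56028. Term for each stratum: Wₕ²sₕ²/nₕ.
Var(x̄_st) = 0.008709629 + 0.000746122 + 0.014407033 = 0.023862784 → 0.023863.

0.023863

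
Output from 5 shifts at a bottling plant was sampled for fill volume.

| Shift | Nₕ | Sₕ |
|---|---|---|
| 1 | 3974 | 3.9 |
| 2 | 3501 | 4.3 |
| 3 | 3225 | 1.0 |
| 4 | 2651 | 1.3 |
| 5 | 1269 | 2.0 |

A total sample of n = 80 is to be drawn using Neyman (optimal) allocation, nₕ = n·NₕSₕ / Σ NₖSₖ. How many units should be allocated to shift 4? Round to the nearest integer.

7

1: NₕSₕ = 3974·3.9 = 15498.6
2: NₕSₕ = 3501·4.3 = 15054.3
3: NₕSₕ = 3225·1.0 = 3225
4: NₕSₕ = 2651·1.3 = 3446.3
5: NₕSₕ = 1269·2.0 = 2538
Σ NₕSₕ = 39762.2.
n_4 = 80·3446.3/39762.2 = 6.934... → 7.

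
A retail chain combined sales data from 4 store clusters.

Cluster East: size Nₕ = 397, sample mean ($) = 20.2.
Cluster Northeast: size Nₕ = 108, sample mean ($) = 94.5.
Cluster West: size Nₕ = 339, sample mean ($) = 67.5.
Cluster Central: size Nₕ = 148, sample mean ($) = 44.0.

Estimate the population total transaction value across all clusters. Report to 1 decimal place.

47619.9

East: 397·20.2 = 8019.4
Northeast: 108·94.5 = 10206
West: 339·67.5 = 22882.5
Central: 148·44.0 = 6512
τ̂ = Σ Nₕx̄ₕ = 47619.9.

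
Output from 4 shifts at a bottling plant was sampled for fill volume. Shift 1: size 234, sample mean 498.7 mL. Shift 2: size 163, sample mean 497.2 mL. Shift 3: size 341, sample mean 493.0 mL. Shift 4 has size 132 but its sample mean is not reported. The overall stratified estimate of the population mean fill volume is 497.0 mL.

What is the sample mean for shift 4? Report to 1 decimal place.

504.1

Σ Nₕx̄ₕ = N·μ, so 132·x̄_4 = 870·497.0 − (234·498.7 + 163·497.2 + 341·493.0).
= 432390 − 365852.4 = 66537.6.
x̄_4 = 66537.6 / 132 = 504.073... → 504.1.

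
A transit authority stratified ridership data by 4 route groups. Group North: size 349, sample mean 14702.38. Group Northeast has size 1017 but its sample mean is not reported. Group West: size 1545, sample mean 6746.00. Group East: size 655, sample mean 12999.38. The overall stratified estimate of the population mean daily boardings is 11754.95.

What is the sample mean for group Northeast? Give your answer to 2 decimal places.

17551.48

N = 349 + 1017 + 1545 + 655 = 3566.
Overall total = μ·N = 11754.95·3566 = 41918151.7.
Subtract the known strata: 349·14702.38 + 1545·6746.00 + 655·12999.38 = 24068294.52.
Remaining total for group Northeast: 41918151.7 − 24068294.52 = 17849857.18.
Divide by its size: 17849857.18 / 1017 = 17551.4820... → 17551.48.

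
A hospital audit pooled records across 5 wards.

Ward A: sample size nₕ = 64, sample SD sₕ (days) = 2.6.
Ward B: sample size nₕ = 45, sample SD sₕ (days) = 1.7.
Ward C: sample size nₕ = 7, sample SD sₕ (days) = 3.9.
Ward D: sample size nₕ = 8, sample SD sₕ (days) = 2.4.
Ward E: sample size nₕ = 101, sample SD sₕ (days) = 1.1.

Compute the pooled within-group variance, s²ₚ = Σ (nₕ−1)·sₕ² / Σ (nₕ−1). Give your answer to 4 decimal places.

3.6619

Degrees of freedom: 63 + 44 + 6 + 7 + 100 = 220.
Σ(nₕ−1)sₕ² = 63·6.76 + 44·2.89 + 6·15.21 + 7·5.76 + 100·1.21 = 805.62.
s²ₚ = 805.62 / 220 = 3.661909... → 3.6619.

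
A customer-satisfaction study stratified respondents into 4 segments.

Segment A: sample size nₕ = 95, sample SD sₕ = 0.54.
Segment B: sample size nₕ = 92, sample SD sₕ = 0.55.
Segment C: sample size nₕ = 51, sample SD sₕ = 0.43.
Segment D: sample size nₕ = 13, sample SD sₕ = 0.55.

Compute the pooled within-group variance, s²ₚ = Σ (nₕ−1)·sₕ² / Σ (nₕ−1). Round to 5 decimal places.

0.27455

A: (95−1)·0.54² = 94·0.2916 = 27.4104
B: (92−1)·0.55² = 91·0.3025 = 27.5275
C: (51−1)·0.43² = 50·0.1849 = 9.245
D: (13−1)·0.55² = 12·0.3025 = 3.63
Numerator = 67.8129; denominator = Σ(nₕ−1) = 247.
s²ₚ = 67.8129/247 = 0.2745462... → 0.27455.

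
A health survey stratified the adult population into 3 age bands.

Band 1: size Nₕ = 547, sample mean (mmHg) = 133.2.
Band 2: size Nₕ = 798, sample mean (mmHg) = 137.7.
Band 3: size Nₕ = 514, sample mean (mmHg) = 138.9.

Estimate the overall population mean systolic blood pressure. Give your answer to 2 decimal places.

136.71

x̄_st = (Σ Nₕx̄ₕ) / (Σ Nₕ) = (547·133.2 + 798·137.7 + 514·138.9) / 1859
= 254139.6 / 1859 = 136.7077... → 136.71.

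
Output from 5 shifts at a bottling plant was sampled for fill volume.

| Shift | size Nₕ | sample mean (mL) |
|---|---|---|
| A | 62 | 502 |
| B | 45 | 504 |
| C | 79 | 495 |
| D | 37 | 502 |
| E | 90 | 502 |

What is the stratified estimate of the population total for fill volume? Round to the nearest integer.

A: 62·502 = 31124
B: 45·504 = 22680
C: 79·495 = 39105
D: 37·502 = 18574
E: 90·502 = 45180
τ̂ = Σ Nₕx̄ₕ = 156663.

156663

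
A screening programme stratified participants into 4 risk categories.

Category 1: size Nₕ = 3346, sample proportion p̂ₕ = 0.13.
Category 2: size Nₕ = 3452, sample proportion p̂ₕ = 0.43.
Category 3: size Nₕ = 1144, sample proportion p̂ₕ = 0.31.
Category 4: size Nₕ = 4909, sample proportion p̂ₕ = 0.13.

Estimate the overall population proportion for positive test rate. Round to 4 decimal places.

Wₕ = Nₕ/N with N = 12851: 0.2604, 0.2686, 0.0890, 0.3820.
p̂_st = 0.2604·0.13 + 0.2686·0.43 + 0.0890·0.31 + 0.3820·0.13 ≈ 0.226609... → 0.2266.

0.2266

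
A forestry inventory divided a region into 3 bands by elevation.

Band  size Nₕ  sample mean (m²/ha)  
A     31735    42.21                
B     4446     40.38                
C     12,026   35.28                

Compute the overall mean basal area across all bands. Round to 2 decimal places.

40.31

x̄_st = (Σ Nₕx̄ₕ) / (Σ Nₕ) = (31735·42.21 + 4446·40.38 + 12026·35.28) / 48207
= 1943341.11 / 48207 = 40.3124... → 40.31.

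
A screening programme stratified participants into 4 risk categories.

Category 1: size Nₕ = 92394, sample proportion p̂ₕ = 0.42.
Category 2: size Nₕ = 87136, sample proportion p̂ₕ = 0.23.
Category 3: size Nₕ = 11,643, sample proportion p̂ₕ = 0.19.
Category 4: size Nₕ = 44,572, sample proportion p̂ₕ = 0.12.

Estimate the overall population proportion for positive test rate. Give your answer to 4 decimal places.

Wₕ = Nₕ/N with N = 235745: 0.3919, 0.3696, 0.0494, 0.1891.
p̂_st = 0.3919·0.42 + 0.3696·0.23 + 0.0494·0.19 + 0.1891·0.12 ≈ 0.281692... → 0.2817.

0.2817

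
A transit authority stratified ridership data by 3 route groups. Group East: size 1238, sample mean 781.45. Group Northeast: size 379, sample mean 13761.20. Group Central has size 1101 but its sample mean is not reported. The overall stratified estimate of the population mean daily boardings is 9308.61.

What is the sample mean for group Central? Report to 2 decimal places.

Σ Nₕx̄ₕ = N·μ, so 1101·x̄_Central = 2718·9308.61 − (1238·781.45 + 379·13761.20).
= 25300801.98 − 6182929.9 = 19117872.08.
x̄_Central = 19117872.08 / 1101 = 17364.0982... → 17364.10.

17364.10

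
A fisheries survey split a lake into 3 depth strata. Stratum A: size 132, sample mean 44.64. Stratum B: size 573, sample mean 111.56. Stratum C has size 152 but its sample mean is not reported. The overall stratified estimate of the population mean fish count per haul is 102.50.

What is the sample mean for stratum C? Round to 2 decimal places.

118.59

Σ Nₕx̄ₕ = N·μ, so 152·x̄_C = 857·102.50 − (132·44.64 + 573·111.56).
= 87842.5 − 69816.36 = 18026.14.
x̄_C = 18026.14 / 152 = 118.5930... → 118.59.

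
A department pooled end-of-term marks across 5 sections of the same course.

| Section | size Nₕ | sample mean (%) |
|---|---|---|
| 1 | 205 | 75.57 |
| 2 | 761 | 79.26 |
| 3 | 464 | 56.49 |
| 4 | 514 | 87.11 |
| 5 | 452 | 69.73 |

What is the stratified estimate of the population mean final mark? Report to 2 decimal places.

74.42

N = 205 + 761 + 464 + 514 + 452 = 2396.
Overall mean = Σ (Nₕ/N)·x̄ₕ — weight by population share, not a simple average.
Σ Nₕx̄ₕ = 205·75.57 + 761·79.26 + 464·56.49 + 514·87.11 + 452·69.73 = 15491.85 + 60316.86 + 26211.36 + 44774.54 + 31517.96 = 178312.57.
Divide by N: 178312.57 / 2396 = 74.4209... → 74.42.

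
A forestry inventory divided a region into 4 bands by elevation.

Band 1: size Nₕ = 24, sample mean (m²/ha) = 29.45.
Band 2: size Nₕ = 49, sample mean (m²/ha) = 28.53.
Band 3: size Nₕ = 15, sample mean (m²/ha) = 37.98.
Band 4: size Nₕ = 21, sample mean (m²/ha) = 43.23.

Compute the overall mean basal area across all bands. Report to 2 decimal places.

N = 24 + 49 + 15 + 21 = 109.
The stratified mean weights each stratum mean by its population share Nₕ/N.
Σ Nₕx̄ₕ = 24·29.45 + 49·28.53 + 15·37.98 + 21·43.23 = 706.8 + 1397.97 + 569.7 + 907.83 = 3582.3.
Divide by N: 3582.3 / 109 = 32.8651... → 32.87.

32.87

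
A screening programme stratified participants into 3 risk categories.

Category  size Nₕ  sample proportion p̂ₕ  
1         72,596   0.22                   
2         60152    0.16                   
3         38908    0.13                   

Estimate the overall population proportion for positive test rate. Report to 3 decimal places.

0.179

Wₕ = Nₕ/N with N = 171656: 0.4229, 0.3504, 0.2267.
p̂_st = 0.4229·0.22 + 0.3504·0.16 + 0.2267·0.13 ≈ 0.17858... → 0.179.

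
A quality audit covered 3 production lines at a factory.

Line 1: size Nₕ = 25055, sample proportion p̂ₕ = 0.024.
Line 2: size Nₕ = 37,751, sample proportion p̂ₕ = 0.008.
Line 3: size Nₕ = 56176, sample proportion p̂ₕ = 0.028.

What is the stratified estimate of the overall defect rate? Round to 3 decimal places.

N = 25055 + 37751 + 56176 = 118982.
Overall proportion = Σ (Nₕ/N)·p̂ₕ.
Σ Nₕp̂ₕ = 601.32 + 302.008 + 1572.928 = 2476.256.
2476.256 / 118982 = 0.02081... → 0.021.

0.021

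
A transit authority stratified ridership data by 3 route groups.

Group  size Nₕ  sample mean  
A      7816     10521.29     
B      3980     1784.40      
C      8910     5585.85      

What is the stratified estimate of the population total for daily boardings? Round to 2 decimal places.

Population total = Σ Nₕ·x̄ₕ (each stratum's size times its mean).
7816·10521.29 + 3980·1784.40 + 8910·5585.85 = 82234402.64 + 7101912 + 49769923.5 = 139106238.14.

139106238.14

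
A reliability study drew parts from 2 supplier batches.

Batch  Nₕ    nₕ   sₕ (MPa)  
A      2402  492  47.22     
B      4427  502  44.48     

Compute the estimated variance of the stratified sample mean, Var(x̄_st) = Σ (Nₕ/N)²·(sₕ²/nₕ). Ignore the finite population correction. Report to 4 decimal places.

N = 6829; Wₕ = Nₕ/N.
batch A: (2402/6829)²·47.22²/492 = 0.5606846
batch B: (4427/6829)²·44.48²/502 = 1.6562682
Sum = 2.2169528 → 2.2170.

2.2170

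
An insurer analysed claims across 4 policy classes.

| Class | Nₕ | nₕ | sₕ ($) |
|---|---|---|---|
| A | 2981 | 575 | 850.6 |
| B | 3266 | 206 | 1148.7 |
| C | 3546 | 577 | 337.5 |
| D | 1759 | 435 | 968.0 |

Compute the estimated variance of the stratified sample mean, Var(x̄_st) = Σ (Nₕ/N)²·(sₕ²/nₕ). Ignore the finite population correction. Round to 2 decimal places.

664.33

N = 11552; Wₕ = Nₕ/N.
class A: (2981/11552)²·850.6²/575 = 83.79006
class B: (3266/11552)²·1148.7²/206 = 511.99300
class C: (3546/11552)²·337.5²/577 = 18.60094
class D: (1759/11552)²·968.0²/435 = 49.94348
Sum = 664.32747 → 664.33.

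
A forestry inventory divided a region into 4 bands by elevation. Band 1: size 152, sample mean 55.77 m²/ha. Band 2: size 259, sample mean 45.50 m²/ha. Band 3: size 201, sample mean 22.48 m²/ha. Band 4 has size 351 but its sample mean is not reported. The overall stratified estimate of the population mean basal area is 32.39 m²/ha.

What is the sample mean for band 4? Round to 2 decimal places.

18.27

N = 152 + 259 + 201 + 351 = 963.
Overall total = μ·N = 32.39·963 = 31191.57.
Subtract the known strata: 152·55.77 + 259·45.50 + 201·22.48 = 24780.02.
Remaining total for band 4: 31191.57 − 24780.02 = 6411.55.
Divide by its size: 6411.55 / 351 = 18.2665... → 18.27.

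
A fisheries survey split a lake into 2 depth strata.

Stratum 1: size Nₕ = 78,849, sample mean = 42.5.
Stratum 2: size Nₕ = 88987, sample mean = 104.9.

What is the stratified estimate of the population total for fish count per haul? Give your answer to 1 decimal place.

1: 78849·42.5 = 3351082.5
2: 88987·104.9 = 9334736.3
τ̂ = Σ Nₕx̄ₕ = 12685818.8.

12685818.8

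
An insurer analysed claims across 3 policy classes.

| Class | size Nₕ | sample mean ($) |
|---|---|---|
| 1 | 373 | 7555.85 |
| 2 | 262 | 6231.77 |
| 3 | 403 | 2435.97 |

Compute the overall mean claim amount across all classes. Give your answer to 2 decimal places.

5233.86

N = 373 + 262 + 403 = 1038.
Weight each subgroup mean by Nₕ/N and sum.
Σ Nₕx̄ₕ = 373·7555.85 + 262·6231.77 + 403·2435.97 = 2818332.05 + 1632723.74 + 981695.91 = 5432751.7.
Divide by N: 5432751.7 / 1038 = 5233.8648... → 5233.86.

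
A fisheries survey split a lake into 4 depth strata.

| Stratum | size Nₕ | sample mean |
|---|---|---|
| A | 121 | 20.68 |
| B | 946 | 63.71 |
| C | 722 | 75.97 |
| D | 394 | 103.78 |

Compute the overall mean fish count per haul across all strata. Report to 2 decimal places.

x̄_st = (Σ Nₕx̄ₕ) / (Σ Nₕ) = (121·20.68 + 946·63.71 + 722·75.97 + 394·103.78) / 2183
= 158511.6 / 2183 = 72.6118... → 72.61.

72.61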